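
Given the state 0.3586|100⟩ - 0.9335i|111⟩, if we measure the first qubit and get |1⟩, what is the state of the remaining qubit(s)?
0.3586|00⟩ - 0.9335i|11⟩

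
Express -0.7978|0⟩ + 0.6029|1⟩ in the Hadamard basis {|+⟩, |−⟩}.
-0.1378|+⟩ - 0.9904|−⟩

With |ψ⟩ = α|0⟩ + β|1⟩, the Hadamard-basis coefficients are ⟨+|ψ⟩ = (α + β)/√2 and ⟨−|ψ⟩ = (α − β)/√2.
Here α = -0.7978, β = 0.6029: (α + β)/√2 = -0.1378, (α − β)/√2 = -0.9904.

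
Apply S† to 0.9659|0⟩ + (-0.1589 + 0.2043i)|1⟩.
0.9659|0⟩ + (0.2043 + 0.1589i)|1⟩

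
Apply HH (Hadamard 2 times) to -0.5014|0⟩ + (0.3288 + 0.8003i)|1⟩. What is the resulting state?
-0.5014|0⟩ + (0.3288 + 0.8003i)|1⟩

H² = I, so an even number of Hadamards cancels: H^2 = I and the state is unchanged.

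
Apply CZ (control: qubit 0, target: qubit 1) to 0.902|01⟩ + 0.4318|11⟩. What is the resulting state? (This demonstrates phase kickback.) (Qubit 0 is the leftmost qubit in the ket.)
0.902|01⟩ - 0.4318|11⟩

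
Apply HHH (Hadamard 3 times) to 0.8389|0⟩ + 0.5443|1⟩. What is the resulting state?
0.9781|0⟩ + 0.2083|1⟩

H² = I, so H^3 = H: a single Hadamard. With (a, b) = (0.8389, 0.5443), H gives ((a + b)/√2, (a − b)/√2) = (0.9781, 0.2083).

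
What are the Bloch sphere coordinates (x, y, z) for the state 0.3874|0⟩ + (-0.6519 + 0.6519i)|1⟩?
(-0.5051, 0.5051, -0.6999)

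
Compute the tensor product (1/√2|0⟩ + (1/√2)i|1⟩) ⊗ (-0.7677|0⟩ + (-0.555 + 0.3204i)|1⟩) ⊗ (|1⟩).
-0.5428|001⟩ + (-0.3924 + 0.2266i)|011⟩ - 0.5428i|101⟩ + (-0.2266 - 0.3924i)|111⟩

amp(|b₁b₂…⟩) = product of the factor amplitudes for bits b₁, b₂, …; only kets whose every factor amplitude is nonzero survive.
|001⟩: (1/√2)(-0.7677)(1) = -0.5428
|011⟩: (1/√2)(-0.555 + 0.3204i)(1) = (-0.3924 + 0.2266i)
|101⟩: ((1/√2)i)(-0.7677)(1) = -0.5428i
|111⟩: ((1/√2)i)(-0.555 + 0.3204i)(1) = (-0.2266 - 0.3924i)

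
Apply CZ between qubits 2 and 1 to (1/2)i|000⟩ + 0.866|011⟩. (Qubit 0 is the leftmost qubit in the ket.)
(1/2)i|000⟩ - 0.866|011⟩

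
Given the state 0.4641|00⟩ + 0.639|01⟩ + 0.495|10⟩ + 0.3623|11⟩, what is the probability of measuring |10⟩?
0.245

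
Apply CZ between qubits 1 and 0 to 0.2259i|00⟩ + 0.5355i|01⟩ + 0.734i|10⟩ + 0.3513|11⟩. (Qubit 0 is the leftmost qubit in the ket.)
0.2259i|00⟩ + 0.5355i|01⟩ + 0.734i|10⟩ - 0.3513|11⟩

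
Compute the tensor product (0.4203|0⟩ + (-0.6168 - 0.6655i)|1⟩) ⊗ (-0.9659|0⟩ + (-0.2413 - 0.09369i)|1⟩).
-0.406|00⟩ + (-0.1014 - 0.03938i)|01⟩ + (0.5958 + 0.6428i)|10⟩ + (0.08648 + 0.2184i)|11⟩

amp(|b₁b₂…⟩) = product of the factor amplitudes for bits b₁, b₂, …; only kets whose every factor amplitude is nonzero survive.
|00⟩: (0.4203)(-0.9659) = -0.406
|01⟩: (0.4203)(-0.2413 - 0.09369i) = (-0.1014 - 0.03938i)
|10⟩: (-0.6168 - 0.6655i)(-0.9659) = (0.5958 + 0.6428i)
|11⟩: (-0.6168 - 0.6655i)(-0.2413 - 0.09369i) = (0.08648 + 0.2184i)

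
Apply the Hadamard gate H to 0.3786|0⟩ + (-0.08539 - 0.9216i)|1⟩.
(0.2073 - 0.6517i)|0⟩ + (0.3281 + 0.6517i)|1⟩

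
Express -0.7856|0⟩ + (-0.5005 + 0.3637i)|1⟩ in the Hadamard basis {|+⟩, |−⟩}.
(-0.9094 + 0.2572i)|+⟩ + (-0.2016 - 0.2572i)|−⟩

With |ψ⟩ = α|0⟩ + β|1⟩, the Hadamard-basis coefficients are ⟨+|ψ⟩ = (α + β)/√2 and ⟨−|ψ⟩ = (α − β)/√2.
Here α = -0.7856, β = (-0.5005 + 0.3637i): (α + β)/√2 = (-0.9094 + 0.2572i), (α − β)/√2 = (-0.2016 - 0.2572i).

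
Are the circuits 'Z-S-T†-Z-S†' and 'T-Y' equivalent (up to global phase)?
No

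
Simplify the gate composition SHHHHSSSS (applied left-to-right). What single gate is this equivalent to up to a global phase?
S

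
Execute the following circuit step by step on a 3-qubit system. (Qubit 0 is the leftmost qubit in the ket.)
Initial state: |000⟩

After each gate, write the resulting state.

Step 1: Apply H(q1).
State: 1/√2|000⟩ + 1/√2|010⟩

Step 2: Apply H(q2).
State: 1/2|000⟩ + 1/2|001⟩ + 1/2|010⟩ + 1/2|011⟩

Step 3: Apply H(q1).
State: 1/√2|000⟩ + 1/√2|001⟩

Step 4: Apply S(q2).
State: 1/√2|000⟩ + (1/√2)i|001⟩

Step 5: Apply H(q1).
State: 1/2|000⟩ + (1/2)i|001⟩ + 1/2|010⟩ + (1/2)i|011⟩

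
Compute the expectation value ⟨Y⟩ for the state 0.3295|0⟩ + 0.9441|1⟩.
0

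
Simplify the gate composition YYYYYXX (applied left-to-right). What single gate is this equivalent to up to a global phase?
Y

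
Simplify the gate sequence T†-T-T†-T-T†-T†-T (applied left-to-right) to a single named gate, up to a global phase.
T†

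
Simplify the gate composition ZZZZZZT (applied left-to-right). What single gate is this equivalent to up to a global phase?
T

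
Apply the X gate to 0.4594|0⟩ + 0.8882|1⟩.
0.8882|0⟩ + 0.4594|1⟩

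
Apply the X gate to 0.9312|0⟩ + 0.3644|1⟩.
0.3644|0⟩ + 0.9312|1⟩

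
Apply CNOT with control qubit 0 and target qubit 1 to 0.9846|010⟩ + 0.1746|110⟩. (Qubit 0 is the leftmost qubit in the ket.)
0.9846|010⟩ + 0.1746|100⟩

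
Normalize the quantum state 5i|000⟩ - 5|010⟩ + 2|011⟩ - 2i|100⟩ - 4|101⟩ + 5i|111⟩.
0.5025i|000⟩ - 0.5025|010⟩ + 0.201|011⟩ - 0.201i|100⟩ - 0.402|101⟩ + 0.5025i|111⟩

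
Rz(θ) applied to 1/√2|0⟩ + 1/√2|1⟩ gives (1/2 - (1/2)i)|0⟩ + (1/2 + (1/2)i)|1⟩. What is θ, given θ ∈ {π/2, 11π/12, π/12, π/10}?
π/2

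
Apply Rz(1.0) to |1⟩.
(0.8776 + 0.4794i)|1⟩

Rz(1.0) = [[e^(−iθ/2), 0], [0, e^(iθ/2)]] with e^(±iθ/2) = cos(θ/2) ± i·sin(θ/2); θ = 1.0, cos(θ/2) ≈ 0.877583, sin(θ/2) ≈ 0.479426.
With a = amp(|0⟩) = 0 and b = amp(|1⟩) = 1:
new amp(|0⟩) = (0.877583 - 0.479426i)·a = 0
new amp(|1⟩) = (0.877583 + 0.479426i)·b = (0.8776 + 0.4794i)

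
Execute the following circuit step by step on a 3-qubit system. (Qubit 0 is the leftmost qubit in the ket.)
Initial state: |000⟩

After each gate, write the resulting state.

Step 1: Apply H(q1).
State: 1/√2|000⟩ + 1/√2|010⟩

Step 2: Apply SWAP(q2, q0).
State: 1/√2|000⟩ + 1/√2|010⟩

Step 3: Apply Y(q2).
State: (1/√2)i|001⟩ + (1/√2)i|011⟩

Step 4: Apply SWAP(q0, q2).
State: (1/√2)i|100⟩ + (1/√2)i|110⟩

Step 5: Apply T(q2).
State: (1/√2)i|100⟩ + (1/√2)i|110⟩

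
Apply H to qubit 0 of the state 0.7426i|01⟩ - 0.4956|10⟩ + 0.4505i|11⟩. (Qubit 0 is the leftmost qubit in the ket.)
-0.3504|00⟩ + 0.8436i|01⟩ + 0.3504|10⟩ + 0.2065i|11⟩

H on qubit 0 mixes each pair of kets that differ only in qubit 0: amplitudes (a, b) of (|…0…⟩, |…1…⟩) become ((a + b)/√2, (a − b)/√2). Kets absent from the input have amplitude 0.
(|00⟩, |10⟩): (a, b) = (0, -0.4956) → (-0.3504, 0.3504)
(|01⟩, |11⟩): (a, b) = (0.7426i, 0.4505i) → (0.8436i, 0.2065i)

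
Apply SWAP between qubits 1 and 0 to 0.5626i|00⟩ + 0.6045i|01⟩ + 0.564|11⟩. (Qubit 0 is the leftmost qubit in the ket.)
0.5626i|00⟩ + 0.6045i|10⟩ + 0.564|11⟩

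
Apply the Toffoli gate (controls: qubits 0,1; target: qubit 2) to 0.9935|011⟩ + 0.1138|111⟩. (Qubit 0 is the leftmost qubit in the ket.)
0.9935|011⟩ + 0.1138|110⟩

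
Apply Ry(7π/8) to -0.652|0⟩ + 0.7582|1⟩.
-0.8708|0⟩ - 0.4916|1⟩

Ry(7π/8) = [[cos(θ/2), −sin(θ/2)], [sin(θ/2), cos(θ/2)]]; θ = 7π/8, cos(θ/2) ≈ 0.19509, sin(θ/2) ≈ 0.980785.
With a = amp(|0⟩) = -0.652 and b = amp(|1⟩) = 0.7582:
new amp(|0⟩) = (0.19509)·a + (-0.980785)·b = -0.8708
new amp(|1⟩) = (0.980785)·a + (0.19509)·b = -0.4916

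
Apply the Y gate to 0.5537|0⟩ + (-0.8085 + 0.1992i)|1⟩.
(0.1992 + 0.8085i)|0⟩ + 0.5537i|1⟩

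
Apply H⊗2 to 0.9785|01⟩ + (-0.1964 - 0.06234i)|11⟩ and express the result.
(0.3911 - 0.03117i)|00⟩ + (-0.3911 + 0.03117i)|01⟩ + (0.5875 + 0.03117i)|10⟩ + (-0.5875 - 0.03117i)|11⟩

H⊗2 gives amp(|y⟩) = (1/2) Σ_x (−1)^(x·y) amp(|x⟩), where x·y is the number of positions in which both x and y have a 1.
|00⟩: (0.9785 + (-0.1964 - 0.06234i))/2 = (0.3911 - 0.03117i)
|01⟩: (-0.9785 - (-0.1964 - 0.06234i))/2 = (-0.3911 + 0.03117i)
|10⟩: (0.9785 - (-0.1964 - 0.06234i))/2 = (0.5875 + 0.03117i)
|11⟩: (-0.9785 + (-0.1964 - 0.06234i))/2 = (-0.5875 - 0.03117i)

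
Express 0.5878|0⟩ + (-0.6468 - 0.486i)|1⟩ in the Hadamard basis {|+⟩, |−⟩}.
(-0.04172 - 0.3437i)|+⟩ + (0.873 + 0.3437i)|−⟩

With |ψ⟩ = α|0⟩ + β|1⟩, the Hadamard-basis coefficients are ⟨+|ψ⟩ = (α + β)/√2 and ⟨−|ψ⟩ = (α − β)/√2.
Here α = 0.5878, β = (-0.6468 - 0.486i): (α + β)/√2 = (-0.04172 - 0.3437i), (α − β)/√2 = (0.873 + 0.3437i).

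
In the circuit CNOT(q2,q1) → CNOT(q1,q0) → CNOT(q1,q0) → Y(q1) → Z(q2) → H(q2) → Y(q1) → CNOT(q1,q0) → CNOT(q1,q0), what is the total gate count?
9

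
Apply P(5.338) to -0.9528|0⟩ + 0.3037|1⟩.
-0.9528|0⟩ + (0.1778 - 0.2462i)|1⟩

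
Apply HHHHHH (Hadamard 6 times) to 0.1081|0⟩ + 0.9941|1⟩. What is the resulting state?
0.1081|0⟩ + 0.9941|1⟩

H² = I, so an even number of Hadamards cancels: H^6 = I and the state is unchanged.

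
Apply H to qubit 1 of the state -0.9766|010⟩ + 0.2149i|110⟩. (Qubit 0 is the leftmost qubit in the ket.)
-0.6906|000⟩ + 0.6906|010⟩ + 0.152i|100⟩ - 0.152i|110⟩

H on qubit 1 mixes each pair of kets that differ only in qubit 1: amplitudes (a, b) of (|…0…⟩, |…1…⟩) become ((a + b)/√2, (a − b)/√2). Kets absent from the input have amplitude 0.
(|000⟩, |010⟩): (a, b) = (0, -0.9766) → (-0.6906, 0.6906)
(|100⟩, |110⟩): (a, b) = (0, 0.2149i) → (0.152i, -0.152i)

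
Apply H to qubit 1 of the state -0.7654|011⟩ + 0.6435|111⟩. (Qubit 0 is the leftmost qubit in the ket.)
-0.5412|001⟩ + 0.5412|011⟩ + 0.455|101⟩ - 0.455|111⟩

H on qubit 1 mixes each pair of kets that differ only in qubit 1: amplitudes (a, b) of (|…0…⟩, |…1…⟩) become ((a + b)/√2, (a − b)/√2). Kets absent from the input have amplitude 0.
(|001⟩, |011⟩): (a, b) = (0, -0.7654) → (-0.5412, 0.5412)
(|101⟩, |111⟩): (a, b) = (0, 0.6435) → (0.455, -0.455)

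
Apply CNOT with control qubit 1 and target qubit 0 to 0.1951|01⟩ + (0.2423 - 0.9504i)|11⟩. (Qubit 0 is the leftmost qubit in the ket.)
(0.2423 - 0.9504i)|01⟩ + 0.1951|11⟩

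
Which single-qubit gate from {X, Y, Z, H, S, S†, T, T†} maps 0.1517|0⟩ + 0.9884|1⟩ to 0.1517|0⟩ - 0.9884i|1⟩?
S†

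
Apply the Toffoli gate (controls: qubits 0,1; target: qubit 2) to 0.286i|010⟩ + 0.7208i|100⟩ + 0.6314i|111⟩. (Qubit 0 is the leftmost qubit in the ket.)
0.286i|010⟩ + 0.7208i|100⟩ + 0.6314i|110⟩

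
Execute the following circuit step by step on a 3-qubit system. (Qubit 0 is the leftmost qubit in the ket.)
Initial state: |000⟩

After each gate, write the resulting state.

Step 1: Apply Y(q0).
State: i|100⟩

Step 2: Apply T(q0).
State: (-1/√2 + (1/√2)i)|100⟩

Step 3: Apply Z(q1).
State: (-1/√2 + (1/√2)i)|100⟩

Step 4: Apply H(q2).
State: (-1/2 + (1/2)i)|100⟩ + (-1/2 + (1/2)i)|101⟩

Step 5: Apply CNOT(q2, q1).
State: (-1/2 + (1/2)i)|100⟩ + (-1/2 + (1/2)i)|111⟩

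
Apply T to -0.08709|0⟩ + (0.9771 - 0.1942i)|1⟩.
-0.08709|0⟩ + (0.8282 + 0.5536i)|1⟩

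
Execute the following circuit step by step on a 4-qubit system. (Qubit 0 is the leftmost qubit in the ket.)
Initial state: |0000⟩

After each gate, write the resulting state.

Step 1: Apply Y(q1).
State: i|0100⟩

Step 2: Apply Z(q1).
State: -i|0100⟩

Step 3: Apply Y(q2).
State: |0110⟩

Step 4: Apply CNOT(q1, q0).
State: |1110⟩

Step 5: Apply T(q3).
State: |1110⟩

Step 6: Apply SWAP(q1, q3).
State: |1011⟩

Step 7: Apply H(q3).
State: 1/√2|1010⟩ - 1/√2|1011⟩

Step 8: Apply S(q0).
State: (1/√2)i|1010⟩ - (1/√2)i|1011⟩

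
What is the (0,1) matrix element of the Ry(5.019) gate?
-0.5908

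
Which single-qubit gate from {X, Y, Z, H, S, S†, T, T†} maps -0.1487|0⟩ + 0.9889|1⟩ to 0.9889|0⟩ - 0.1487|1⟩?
X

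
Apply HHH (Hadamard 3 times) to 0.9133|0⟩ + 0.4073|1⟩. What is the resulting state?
0.9338|0⟩ + 0.3578|1⟩

H² = I, so H^3 = H: a single Hadamard. With (a, b) = (0.9133, 0.4073), H gives ((a + b)/√2, (a − b)/√2) = (0.9338, 0.3578).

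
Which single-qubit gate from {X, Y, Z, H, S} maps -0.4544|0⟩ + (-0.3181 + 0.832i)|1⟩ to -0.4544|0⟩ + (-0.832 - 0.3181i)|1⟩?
S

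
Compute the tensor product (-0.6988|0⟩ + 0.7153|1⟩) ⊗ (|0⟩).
-0.6988|00⟩ + 0.7153|10⟩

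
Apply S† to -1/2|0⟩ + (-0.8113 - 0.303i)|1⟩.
-1/2|0⟩ + (-0.303 + 0.8113i)|1⟩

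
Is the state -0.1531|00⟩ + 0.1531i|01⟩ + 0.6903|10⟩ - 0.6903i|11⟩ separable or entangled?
Separable

Writing the state as a|00⟩ + b|01⟩ + c|10⟩ + d|11⟩, it is a product state iff ad − bc = 0.
Here (a, b, c, d) = (-0.1531, 0.1531i, 0.6903, -0.6903i): ad − bc = (-0.1531)(-0.6903i) − (0.1531i)(0.6903) = 0, so the state is separable.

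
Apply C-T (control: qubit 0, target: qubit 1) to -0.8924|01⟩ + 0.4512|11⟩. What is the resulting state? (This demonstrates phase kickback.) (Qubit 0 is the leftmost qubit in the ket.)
-0.8924|01⟩ + (0.319 + 0.319i)|11⟩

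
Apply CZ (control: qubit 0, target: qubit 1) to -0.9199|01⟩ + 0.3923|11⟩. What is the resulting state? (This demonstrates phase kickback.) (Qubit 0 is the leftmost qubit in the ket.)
-0.9199|01⟩ - 0.3923|11⟩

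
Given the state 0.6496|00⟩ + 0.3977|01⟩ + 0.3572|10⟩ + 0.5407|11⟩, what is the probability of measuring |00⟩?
0.422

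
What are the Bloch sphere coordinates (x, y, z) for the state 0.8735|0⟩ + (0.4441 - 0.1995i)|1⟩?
(0.7758, -0.3485, 0.526)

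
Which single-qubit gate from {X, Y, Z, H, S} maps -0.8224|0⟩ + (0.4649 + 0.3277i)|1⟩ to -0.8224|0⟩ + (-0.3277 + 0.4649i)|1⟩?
S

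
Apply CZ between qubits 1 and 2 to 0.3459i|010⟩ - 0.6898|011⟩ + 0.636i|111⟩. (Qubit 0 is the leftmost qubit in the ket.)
0.3459i|010⟩ + 0.6898|011⟩ - 0.636i|111⟩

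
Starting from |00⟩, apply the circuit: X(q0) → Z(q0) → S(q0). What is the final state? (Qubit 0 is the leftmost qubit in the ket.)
-i|10⟩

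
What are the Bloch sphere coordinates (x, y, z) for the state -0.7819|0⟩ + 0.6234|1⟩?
(-0.9749, 0, 0.2227)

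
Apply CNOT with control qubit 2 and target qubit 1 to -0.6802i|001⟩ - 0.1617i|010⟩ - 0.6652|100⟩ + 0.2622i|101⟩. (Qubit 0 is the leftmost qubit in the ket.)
-0.1617i|010⟩ - 0.6802i|011⟩ - 0.6652|100⟩ + 0.2622i|111⟩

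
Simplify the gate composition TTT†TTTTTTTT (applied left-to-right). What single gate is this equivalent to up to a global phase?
T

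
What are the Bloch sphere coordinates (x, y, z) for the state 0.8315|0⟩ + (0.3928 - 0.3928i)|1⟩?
(0.6532, -0.6532, 0.3828)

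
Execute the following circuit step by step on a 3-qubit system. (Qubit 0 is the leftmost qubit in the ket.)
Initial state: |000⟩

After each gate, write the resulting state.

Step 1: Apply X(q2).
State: |001⟩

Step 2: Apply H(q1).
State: 1/√2|001⟩ + 1/√2|011⟩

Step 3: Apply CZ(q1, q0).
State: 1/√2|001⟩ + 1/√2|011⟩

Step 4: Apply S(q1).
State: 1/√2|001⟩ + (1/√2)i|011⟩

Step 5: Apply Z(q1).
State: 1/√2|001⟩ - (1/√2)i|011⟩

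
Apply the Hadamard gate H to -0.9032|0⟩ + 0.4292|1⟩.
-0.3352|0⟩ - 0.9421|1⟩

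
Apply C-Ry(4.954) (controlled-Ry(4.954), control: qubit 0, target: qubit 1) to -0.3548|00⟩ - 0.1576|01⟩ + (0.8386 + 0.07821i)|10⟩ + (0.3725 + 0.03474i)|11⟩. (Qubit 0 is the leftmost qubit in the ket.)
-0.3548|00⟩ - 0.1576|01⟩ + (-0.8899 - 0.08299i)|10⟩ + (0.224 + 0.02089i)|11⟩

C-Ry(4.954) leaves the control-|0⟩ kets |00⟩, |01⟩ unchanged and applies Ry(4.954) to qubit 1 on the control-|1⟩ pair (|10⟩, |11⟩).
Ry(4.954) = [[cos(θ/2), −sin(θ/2)], [sin(θ/2), cos(θ/2)]]; θ = 4.954, cos(θ/2) ≈ -0.787168, sin(θ/2) ≈ 0.616739.
With a = amp(|10⟩) = (0.8386 + 0.07821i) and b = amp(|11⟩) = (0.3725 + 0.03474i):
new amp(|10⟩) = (-0.787168)·a + (-0.616739)·b = (-0.8899 - 0.08299i)
new amp(|11⟩) = (0.616739)·a + (-0.787168)·b = (0.224 + 0.02089i)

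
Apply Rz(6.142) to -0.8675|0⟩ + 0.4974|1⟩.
(0.8653 + 0.06119i)|0⟩ + (-0.4962 + 0.03508i)|1⟩

Rz(6.142) = [[e^(−iθ/2), 0], [0, e^(iθ/2)]] with e^(±iθ/2) = cos(θ/2) ± i·sin(θ/2); θ = 6.142, cos(θ/2) ≈ -0.997509, sin(θ/2) ≈ 0.070534.
With a = amp(|0⟩) = -0.8675 and b = amp(|1⟩) = 0.4974:
new amp(|0⟩) = (-0.997509 - 0.070534i)·a = (0.8653 + 0.06119i)
new amp(|1⟩) = (-0.997509 + 0.070534i)·b = (-0.4962 + 0.03508i)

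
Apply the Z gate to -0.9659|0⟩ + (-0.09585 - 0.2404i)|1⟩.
-0.9659|0⟩ + (0.09585 + 0.2404i)|1⟩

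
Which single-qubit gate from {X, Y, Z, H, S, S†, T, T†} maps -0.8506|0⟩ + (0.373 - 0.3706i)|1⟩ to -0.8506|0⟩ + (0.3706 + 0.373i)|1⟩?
S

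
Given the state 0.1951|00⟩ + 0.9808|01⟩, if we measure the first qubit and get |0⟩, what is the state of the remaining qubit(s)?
0.1951|0⟩ + 0.9808|1⟩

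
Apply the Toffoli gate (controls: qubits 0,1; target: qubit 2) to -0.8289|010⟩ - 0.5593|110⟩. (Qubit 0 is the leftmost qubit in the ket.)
-0.8289|010⟩ - 0.5593|111⟩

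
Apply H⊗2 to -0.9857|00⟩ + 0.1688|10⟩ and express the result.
-0.4085|00⟩ - 0.4085|01⟩ - 0.5773|10⟩ - 0.5773|11⟩

H⊗2 gives amp(|y⟩) = (1/2) Σ_x (−1)^(x·y) amp(|x⟩), where x·y is the number of positions in which both x and y have a 1.
|00⟩: (-0.9857 + 0.1688)/2 = -0.4085
|01⟩: (-0.9857 + 0.1688)/2 = -0.4085
|10⟩: (-0.9857 - 0.1688)/2 = -0.5773
|11⟩: (-0.9857 - 0.1688)/2 = -0.5773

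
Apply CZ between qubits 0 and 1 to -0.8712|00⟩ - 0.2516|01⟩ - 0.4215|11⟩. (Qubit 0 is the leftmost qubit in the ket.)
-0.8712|00⟩ - 0.2516|01⟩ + 0.4215|11⟩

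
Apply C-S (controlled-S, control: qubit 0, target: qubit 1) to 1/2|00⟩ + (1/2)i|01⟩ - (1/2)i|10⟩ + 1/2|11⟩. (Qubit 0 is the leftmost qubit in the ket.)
1/2|00⟩ + (1/2)i|01⟩ - (1/2)i|10⟩ + (1/2)i|11⟩

C-S leaves the control-|0⟩ kets |00⟩, |01⟩ unchanged and applies S to qubit 1 on the control-|1⟩ pair (|10⟩, |11⟩).
S = [[1, 0], [0, i]].
With a = amp(|10⟩) = -(1/2)i and b = amp(|11⟩) = 1/2:
new amp(|10⟩) = (1)·a = -(1/2)i
new amp(|11⟩) = (i)·b = (1/2)i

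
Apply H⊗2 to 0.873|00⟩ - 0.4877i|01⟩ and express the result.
(0.4365 - 0.2439i)|00⟩ + (0.4365 + 0.2439i)|01⟩ + (0.4365 - 0.2439i)|10⟩ + (0.4365 + 0.2439i)|11⟩

H⊗2 gives amp(|y⟩) = (1/2) Σ_x (−1)^(x·y) amp(|x⟩), where x·y is the number of positions in which both x and y have a 1.
|00⟩: (0.873 - 0.4877i)/2 = (0.4365 - 0.2439i)
|01⟩: (0.873 + 0.4877i)/2 = (0.4365 + 0.2439i)
|10⟩: (0.873 - 0.4877i)/2 = (0.4365 - 0.2439i)
|11⟩: (0.873 + 0.4877i)/2 = (0.4365 + 0.2439i)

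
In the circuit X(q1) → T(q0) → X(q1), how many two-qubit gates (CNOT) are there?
0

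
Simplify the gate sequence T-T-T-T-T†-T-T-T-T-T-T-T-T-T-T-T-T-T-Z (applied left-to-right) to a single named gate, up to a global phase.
Z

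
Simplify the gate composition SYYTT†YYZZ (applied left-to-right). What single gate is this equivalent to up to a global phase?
S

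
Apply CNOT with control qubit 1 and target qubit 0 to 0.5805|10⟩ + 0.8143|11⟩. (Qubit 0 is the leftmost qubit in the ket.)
0.8143|01⟩ + 0.5805|10⟩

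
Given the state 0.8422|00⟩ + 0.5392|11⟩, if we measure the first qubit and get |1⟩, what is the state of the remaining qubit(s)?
|1⟩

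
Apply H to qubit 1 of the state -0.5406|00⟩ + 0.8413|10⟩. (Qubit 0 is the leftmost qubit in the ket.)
-0.3823|00⟩ - 0.3823|01⟩ + 0.5949|10⟩ + 0.5949|11⟩

H on qubit 1 mixes each pair of kets that differ only in qubit 1: amplitudes (a, b) of (|…0…⟩, |…1…⟩) become ((a + b)/√2, (a − b)/√2). Kets absent from the input have amplitude 0.
(|00⟩, |01⟩): (a, b) = (-0.5406, 0) → (-0.3823, -0.3823)
(|10⟩, |11⟩): (a, b) = (0.8413, 0) → (0.5949, 0.5949)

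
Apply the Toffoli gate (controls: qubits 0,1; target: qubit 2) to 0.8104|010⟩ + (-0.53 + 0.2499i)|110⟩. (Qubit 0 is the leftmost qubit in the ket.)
0.8104|010⟩ + (-0.53 + 0.2499i)|111⟩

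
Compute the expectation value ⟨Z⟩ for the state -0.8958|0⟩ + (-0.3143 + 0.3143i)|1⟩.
0.6049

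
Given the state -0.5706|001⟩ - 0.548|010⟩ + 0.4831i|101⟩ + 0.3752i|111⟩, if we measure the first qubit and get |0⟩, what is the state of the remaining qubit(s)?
-0.7212|01⟩ - 0.6927|10⟩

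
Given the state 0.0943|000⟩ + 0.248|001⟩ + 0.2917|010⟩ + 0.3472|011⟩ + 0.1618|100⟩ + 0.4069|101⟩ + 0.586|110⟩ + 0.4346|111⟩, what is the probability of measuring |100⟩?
0.02618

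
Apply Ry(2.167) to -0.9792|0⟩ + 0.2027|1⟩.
-0.6376|0⟩ - 0.7703|1⟩

Ry(2.167) = [[cos(θ/2), −sin(θ/2)], [sin(θ/2), cos(θ/2)]]; θ = 2.167, cos(θ/2) ≈ 0.468239, sin(θ/2) ≈ 0.883602.
With a = amp(|0⟩) = -0.9792 and b = amp(|1⟩) = 0.2027:
new amp(|0⟩) = (0.468239)·a + (-0.883602)·b = -0.6376
new amp(|1⟩) = (0.883602)·a + (0.468239)·b = -0.7703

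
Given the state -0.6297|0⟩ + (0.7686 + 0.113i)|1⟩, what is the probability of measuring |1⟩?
0.6035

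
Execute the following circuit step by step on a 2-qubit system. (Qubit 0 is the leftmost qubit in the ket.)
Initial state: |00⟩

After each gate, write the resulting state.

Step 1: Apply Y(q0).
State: i|10⟩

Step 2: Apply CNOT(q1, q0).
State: i|10⟩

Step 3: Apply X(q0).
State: i|00⟩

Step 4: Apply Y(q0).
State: -|10⟩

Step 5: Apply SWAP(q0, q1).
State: -|01⟩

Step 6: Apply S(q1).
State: -i|01⟩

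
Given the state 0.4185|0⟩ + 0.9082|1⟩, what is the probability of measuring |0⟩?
0.1751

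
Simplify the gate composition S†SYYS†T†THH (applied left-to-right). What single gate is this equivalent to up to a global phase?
S†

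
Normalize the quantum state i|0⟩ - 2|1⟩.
(1/√5)i|0⟩ - 0.8944|1⟩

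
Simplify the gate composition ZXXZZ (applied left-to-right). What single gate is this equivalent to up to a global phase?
Z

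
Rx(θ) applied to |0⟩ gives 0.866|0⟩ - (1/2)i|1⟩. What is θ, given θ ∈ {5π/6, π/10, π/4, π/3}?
π/3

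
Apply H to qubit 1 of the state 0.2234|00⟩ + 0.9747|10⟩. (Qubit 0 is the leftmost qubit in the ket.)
0.158|00⟩ + 0.158|01⟩ + 0.6892|10⟩ + 0.6892|11⟩

H on qubit 1 mixes each pair of kets that differ only in qubit 1: amplitudes (a, b) of (|…0…⟩, |…1…⟩) become ((a + b)/√2, (a − b)/√2). Kets absent from the input have amplitude 0.
(|00⟩, |01⟩): (a, b) = (0.2234, 0) → (0.158, 0.158)
(|10⟩, |11⟩): (a, b) = (0.9747, 0) → (0.6892, 0.6892)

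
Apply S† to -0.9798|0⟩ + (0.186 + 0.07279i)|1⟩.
-0.9798|0⟩ + (0.07279 - 0.186i)|1⟩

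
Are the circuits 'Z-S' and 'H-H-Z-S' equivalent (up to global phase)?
Yes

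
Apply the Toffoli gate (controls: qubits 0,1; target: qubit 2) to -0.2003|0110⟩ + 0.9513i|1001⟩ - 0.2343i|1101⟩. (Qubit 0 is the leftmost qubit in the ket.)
-0.2003|0110⟩ + 0.9513i|1001⟩ - 0.2343i|1111⟩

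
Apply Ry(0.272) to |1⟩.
-0.1356|0⟩ + 0.9908|1⟩

Ry(0.272) = [[cos(θ/2), −sin(θ/2)], [sin(θ/2), cos(θ/2)]]; θ = 0.272, cos(θ/2) ≈ 0.990766, sin(θ/2) ≈ 0.135581.
With a = amp(|0⟩) = 0 and b = amp(|1⟩) = 1:
new amp(|0⟩) = (0.990766)·a + (-0.135581)·b = -0.1356
new amp(|1⟩) = (0.135581)·a + (0.990766)·b = 0.9908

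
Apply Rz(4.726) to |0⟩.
(-0.7119 - 0.7023i)|0⟩

Rz(4.726) = [[e^(−iθ/2), 0], [0, e^(iθ/2)]] with e^(±iθ/2) = cos(θ/2) ± i·sin(θ/2); θ = 4.726, cos(θ/2) ≈ -0.711903, sin(θ/2) ≈ 0.702278.
With a = amp(|0⟩) = 1 and b = amp(|1⟩) = 0:
new amp(|0⟩) = (-0.711903 - 0.702278i)·a = (-0.7119 - 0.7023i)
new amp(|1⟩) = (-0.711903 + 0.702278i)·b = 0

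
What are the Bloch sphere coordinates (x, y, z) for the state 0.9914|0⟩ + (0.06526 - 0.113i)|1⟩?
(0.1294, -0.2241, 0.9658)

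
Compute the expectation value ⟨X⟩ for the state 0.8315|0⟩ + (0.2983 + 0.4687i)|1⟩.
0.4961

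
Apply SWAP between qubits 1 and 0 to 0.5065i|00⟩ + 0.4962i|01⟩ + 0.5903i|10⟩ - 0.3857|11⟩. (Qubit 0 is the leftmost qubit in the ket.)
0.5065i|00⟩ + 0.5903i|01⟩ + 0.4962i|10⟩ - 0.3857|11⟩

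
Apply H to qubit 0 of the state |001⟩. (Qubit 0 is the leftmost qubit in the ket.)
1/√2|001⟩ + 1/√2|101⟩

H on qubit 0 mixes each pair of kets that differ only in qubit 0: amplitudes (a, b) of (|…0…⟩, |…1…⟩) become ((a + b)/√2, (a − b)/√2). Kets absent from the input have amplitude 0.
(|001⟩, |101⟩): (a, b) = (1, 0) → (1/√2, 1/√2)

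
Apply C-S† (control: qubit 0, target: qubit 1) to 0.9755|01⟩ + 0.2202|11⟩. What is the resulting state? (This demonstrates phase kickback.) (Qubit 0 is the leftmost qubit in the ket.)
0.9755|01⟩ - 0.2202i|11⟩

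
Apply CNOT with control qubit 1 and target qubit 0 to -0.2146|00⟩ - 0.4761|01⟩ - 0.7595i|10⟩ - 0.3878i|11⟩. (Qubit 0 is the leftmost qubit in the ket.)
-0.2146|00⟩ - 0.3878i|01⟩ - 0.7595i|10⟩ - 0.4761|11⟩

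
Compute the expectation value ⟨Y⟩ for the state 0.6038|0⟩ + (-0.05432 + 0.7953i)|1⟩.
0.9604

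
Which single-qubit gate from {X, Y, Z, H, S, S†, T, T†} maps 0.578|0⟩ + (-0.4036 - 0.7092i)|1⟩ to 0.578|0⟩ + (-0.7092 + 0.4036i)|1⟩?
S†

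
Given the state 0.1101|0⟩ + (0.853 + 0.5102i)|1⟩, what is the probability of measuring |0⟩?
0.01212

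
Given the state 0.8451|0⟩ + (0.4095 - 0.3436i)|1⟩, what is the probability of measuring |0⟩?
0.7142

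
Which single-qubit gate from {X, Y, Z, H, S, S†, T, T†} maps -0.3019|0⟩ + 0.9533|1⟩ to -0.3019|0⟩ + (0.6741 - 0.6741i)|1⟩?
T†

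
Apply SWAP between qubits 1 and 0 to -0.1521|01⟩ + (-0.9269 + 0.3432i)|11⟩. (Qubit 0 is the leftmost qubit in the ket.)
-0.1521|10⟩ + (-0.9269 + 0.3432i)|11⟩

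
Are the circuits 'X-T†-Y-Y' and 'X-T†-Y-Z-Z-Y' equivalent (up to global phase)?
Yes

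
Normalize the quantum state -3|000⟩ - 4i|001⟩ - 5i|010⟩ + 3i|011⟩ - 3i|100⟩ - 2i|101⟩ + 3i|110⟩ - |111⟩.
-0.3313|000⟩ - 0.4417i|001⟩ - 0.5522i|010⟩ + 0.3313i|011⟩ - 0.3313i|100⟩ - 0.2209i|101⟩ + 0.3313i|110⟩ - 0.1104|111⟩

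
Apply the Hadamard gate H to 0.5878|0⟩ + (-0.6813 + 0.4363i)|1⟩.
(-0.06611 + 0.3085i)|0⟩ + (0.8974 - 0.3085i)|1⟩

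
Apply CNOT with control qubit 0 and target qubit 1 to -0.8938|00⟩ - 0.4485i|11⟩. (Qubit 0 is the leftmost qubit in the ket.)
-0.8938|00⟩ - 0.4485i|10⟩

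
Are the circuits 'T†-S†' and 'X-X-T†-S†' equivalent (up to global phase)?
Yes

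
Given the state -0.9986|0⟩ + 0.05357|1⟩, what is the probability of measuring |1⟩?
0.00287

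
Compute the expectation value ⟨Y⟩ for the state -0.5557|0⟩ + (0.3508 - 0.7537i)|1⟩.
0.8377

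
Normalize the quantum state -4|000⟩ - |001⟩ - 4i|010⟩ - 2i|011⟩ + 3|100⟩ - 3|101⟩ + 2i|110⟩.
-0.5208|000⟩ - 0.1302|001⟩ - 0.5208i|010⟩ - 0.2604i|011⟩ + 0.3906|100⟩ - 0.3906|101⟩ + 0.2604i|110⟩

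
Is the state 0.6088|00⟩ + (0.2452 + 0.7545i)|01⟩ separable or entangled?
Separable

Writing the state as a|00⟩ + b|01⟩ + c|10⟩ + d|11⟩, it is a product state iff ad − bc = 0.
Here (a, b, c, d) = (0.6088, (0.2452 + 0.7545i), 0, 0): ad − bc = (0.6088)(0) − (0.2452 + 0.7545i)(0) = 0, so the state is separable.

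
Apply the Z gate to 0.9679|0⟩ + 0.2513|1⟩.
0.9679|0⟩ - 0.2513|1⟩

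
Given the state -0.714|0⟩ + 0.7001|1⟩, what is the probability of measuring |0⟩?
0.5098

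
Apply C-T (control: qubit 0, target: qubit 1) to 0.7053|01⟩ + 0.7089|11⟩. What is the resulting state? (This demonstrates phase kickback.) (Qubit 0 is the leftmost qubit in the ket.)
0.7053|01⟩ + (0.5013 + 0.5013i)|11⟩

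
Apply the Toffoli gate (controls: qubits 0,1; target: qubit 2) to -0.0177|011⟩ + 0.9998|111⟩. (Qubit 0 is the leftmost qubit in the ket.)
-0.0177|011⟩ + 0.9998|110⟩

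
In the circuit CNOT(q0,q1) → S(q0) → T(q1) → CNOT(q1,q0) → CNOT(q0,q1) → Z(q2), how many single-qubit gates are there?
3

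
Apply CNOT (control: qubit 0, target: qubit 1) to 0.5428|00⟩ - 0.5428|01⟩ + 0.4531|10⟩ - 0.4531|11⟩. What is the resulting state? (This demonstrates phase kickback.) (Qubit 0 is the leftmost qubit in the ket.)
0.5428|00⟩ - 0.5428|01⟩ - 0.4531|10⟩ + 0.4531|11⟩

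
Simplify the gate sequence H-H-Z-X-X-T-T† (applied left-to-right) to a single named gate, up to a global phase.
Z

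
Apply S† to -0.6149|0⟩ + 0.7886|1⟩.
-0.6149|0⟩ - 0.7886i|1⟩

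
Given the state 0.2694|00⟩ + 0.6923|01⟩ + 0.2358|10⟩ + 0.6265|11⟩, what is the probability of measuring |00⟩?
0.07258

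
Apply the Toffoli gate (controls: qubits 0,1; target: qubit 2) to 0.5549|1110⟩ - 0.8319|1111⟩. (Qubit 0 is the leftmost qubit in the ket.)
0.5549|1100⟩ - 0.8319|1101⟩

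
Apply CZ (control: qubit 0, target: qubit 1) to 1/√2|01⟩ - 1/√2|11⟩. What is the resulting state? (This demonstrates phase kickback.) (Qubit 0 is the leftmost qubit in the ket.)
1/√2|01⟩ + 1/√2|11⟩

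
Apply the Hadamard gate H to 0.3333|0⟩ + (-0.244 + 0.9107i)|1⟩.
(0.06314 + 0.644i)|0⟩ + (0.4082 - 0.644i)|1⟩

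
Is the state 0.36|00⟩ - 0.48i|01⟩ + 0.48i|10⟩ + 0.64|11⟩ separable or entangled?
Separable

Writing the state as a|00⟩ + b|01⟩ + c|10⟩ + d|11⟩, it is a product state iff ad − bc = 0.
Here (a, b, c, d) = (0.36, -0.48i, 0.48i, 0.64): ad − bc = (0.36)(0.64) − (-0.48i)(0.48i) = 0, so the state is separable.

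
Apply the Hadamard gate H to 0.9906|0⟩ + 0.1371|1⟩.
0.7974|0⟩ + 0.6035|1⟩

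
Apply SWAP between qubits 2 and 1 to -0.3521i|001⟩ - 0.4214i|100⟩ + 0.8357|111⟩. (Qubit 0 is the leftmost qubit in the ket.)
-0.3521i|010⟩ - 0.4214i|100⟩ + 0.8357|111⟩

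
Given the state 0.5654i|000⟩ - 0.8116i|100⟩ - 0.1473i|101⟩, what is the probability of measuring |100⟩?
0.6587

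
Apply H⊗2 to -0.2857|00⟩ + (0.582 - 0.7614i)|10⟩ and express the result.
(0.1482 - 0.3807i)|00⟩ + (0.1482 - 0.3807i)|01⟩ + (-0.4339 + 0.3807i)|10⟩ + (-0.4339 + 0.3807i)|11⟩

H⊗2 gives amp(|y⟩) = (1/2) Σ_x (−1)^(x·y) amp(|x⟩), where x·y is the number of positions in which both x and y have a 1.
|00⟩: (-0.2857 + (0.582 - 0.7614i))/2 = (0.1482 - 0.3807i)
|01⟩: (-0.2857 + (0.582 - 0.7614i))/2 = (0.1482 - 0.3807i)
|10⟩: (-0.2857 - (0.582 - 0.7614i))/2 = (-0.4339 + 0.3807i)
|11⟩: (-0.2857 - (0.582 - 0.7614i))/2 = (-0.4339 + 0.3807i)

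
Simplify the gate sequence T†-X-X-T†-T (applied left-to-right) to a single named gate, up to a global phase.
T†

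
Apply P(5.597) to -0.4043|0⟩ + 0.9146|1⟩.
-0.4043|0⟩ + (0.7076 - 0.5795i)|1⟩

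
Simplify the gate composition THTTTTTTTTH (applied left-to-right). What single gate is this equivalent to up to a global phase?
T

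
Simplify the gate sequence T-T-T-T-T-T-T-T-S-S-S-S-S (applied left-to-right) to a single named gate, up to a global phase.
S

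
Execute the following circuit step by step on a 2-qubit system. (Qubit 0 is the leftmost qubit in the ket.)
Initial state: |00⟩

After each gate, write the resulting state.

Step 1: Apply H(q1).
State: 1/√2|00⟩ + 1/√2|01⟩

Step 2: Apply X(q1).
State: 1/√2|00⟩ + 1/√2|01⟩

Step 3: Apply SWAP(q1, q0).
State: 1/√2|00⟩ + 1/√2|10⟩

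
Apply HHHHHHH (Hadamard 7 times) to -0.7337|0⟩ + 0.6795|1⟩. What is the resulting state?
-0.03833|0⟩ - 0.9993|1⟩

H² = I, so H^7 = H: a single Hadamard. With (a, b) = (-0.7337, 0.6795), H gives ((a + b)/√2, (a − b)/√2) = (-0.03833, -0.9993).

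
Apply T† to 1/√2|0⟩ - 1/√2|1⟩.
1/√2|0⟩ + (-1/2 + (1/2)i)|1⟩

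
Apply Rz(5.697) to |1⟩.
(-0.9574 + 0.2889i)|1⟩

Rz(5.697) = [[e^(−iθ/2), 0], [0, e^(iθ/2)]] with e^(±iθ/2) = cos(θ/2) ± i·sin(θ/2); θ = 5.697, cos(θ/2) ≈ -0.957355, sin(θ/2) ≈ 0.288914.
With a = amp(|0⟩) = 0 and b = amp(|1⟩) = 1:
new amp(|0⟩) = (-0.957355 - 0.288914i)·a = 0
new amp(|1⟩) = (-0.957355 + 0.288914i)·b = (-0.9574 + 0.2889i)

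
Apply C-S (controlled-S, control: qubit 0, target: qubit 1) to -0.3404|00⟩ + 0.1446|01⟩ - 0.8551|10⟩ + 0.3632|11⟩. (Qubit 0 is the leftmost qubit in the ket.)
-0.3404|00⟩ + 0.1446|01⟩ - 0.8551|10⟩ + 0.3632i|11⟩

C-S leaves the control-|0⟩ kets |00⟩, |01⟩ unchanged and applies S to qubit 1 on the control-|1⟩ pair (|10⟩, |11⟩).
S = [[1, 0], [0, i]].
With a = amp(|10⟩) = -0.8551 and b = amp(|11⟩) = 0.3632:
new amp(|10⟩) = (1)·a = -0.8551
new amp(|11⟩) = (i)·b = 0.3632i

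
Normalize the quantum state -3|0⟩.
-|0⟩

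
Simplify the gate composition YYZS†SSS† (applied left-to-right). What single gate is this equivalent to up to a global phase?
Z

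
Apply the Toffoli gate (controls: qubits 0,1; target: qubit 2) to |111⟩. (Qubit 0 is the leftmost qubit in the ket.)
|110⟩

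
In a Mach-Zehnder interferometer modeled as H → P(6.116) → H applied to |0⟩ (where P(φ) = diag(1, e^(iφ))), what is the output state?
(0.993 - 0.0832i)|0⟩ + (0.006971 + 0.0832i)|1⟩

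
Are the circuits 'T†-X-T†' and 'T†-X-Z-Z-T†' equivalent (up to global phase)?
Yes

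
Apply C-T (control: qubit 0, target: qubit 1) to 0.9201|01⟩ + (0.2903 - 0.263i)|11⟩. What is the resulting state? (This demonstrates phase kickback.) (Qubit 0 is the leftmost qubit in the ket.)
0.9201|01⟩ + (0.3912 + 0.0193i)|11⟩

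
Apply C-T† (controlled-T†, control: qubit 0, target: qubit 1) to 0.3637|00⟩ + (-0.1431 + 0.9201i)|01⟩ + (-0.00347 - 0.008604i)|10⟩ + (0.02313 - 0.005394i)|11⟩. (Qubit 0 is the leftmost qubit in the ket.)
0.3637|00⟩ + (-0.1431 + 0.9201i)|01⟩ + (-0.00347 - 0.008604i)|10⟩ + (0.01254 - 0.02017i)|11⟩

C-T† leaves the control-|0⟩ kets |00⟩, |01⟩ unchanged and applies T† to qubit 1 on the control-|1⟩ pair (|10⟩, |11⟩).
T† = [[1, 0], [0, (1/√2 - (1/√2)i)]].
With a = amp(|10⟩) = (-0.00347 - 0.008604i) and b = amp(|11⟩) = (0.02313 - 0.005394i):
new amp(|10⟩) = (1)·a = (-0.00347 - 0.008604i)
new amp(|11⟩) = (1/√2 - (1/√2)i)·b = (0.01254 - 0.02017i)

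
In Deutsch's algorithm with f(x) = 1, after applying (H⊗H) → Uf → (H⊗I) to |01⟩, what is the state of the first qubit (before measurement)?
|0⟩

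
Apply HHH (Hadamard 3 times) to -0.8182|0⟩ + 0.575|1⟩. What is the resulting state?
-0.172|0⟩ - 0.9851|1⟩

H² = I, so H^3 = H: a single Hadamard. With (a, b) = (-0.8182, 0.575), H gives ((a + b)/√2, (a − b)/√2) = (-0.172, -0.9851).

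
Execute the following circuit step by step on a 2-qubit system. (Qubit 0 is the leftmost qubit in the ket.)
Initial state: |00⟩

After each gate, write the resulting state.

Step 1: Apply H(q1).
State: 1/√2|00⟩ + 1/√2|01⟩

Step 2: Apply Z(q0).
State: 1/√2|00⟩ + 1/√2|01⟩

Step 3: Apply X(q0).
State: 1/√2|10⟩ + 1/√2|11⟩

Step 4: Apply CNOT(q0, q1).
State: 1/√2|10⟩ + 1/√2|11⟩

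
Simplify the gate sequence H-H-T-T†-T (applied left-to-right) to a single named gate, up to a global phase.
T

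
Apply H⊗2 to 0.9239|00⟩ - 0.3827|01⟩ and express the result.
0.2706|00⟩ + 0.6533|01⟩ + 0.2706|10⟩ + 0.6533|11⟩

H⊗2 gives amp(|y⟩) = (1/2) Σ_x (−1)^(x·y) amp(|x⟩), where x·y is the number of positions in which both x and y have a 1.
|00⟩: (0.9239 - 0.3827)/2 = 0.2706
|01⟩: (0.9239 + 0.3827)/2 = 0.6533
|10⟩: (0.9239 - 0.3827)/2 = 0.2706
|11⟩: (0.9239 + 0.3827)/2 = 0.6533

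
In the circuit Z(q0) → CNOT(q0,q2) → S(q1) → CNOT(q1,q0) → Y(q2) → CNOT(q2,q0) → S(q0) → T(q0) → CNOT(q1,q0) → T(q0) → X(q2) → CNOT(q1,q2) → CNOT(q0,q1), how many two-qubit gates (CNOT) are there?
6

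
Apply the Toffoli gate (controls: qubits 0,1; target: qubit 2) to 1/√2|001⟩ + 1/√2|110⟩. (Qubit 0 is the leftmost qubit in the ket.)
1/√2|001⟩ + 1/√2|111⟩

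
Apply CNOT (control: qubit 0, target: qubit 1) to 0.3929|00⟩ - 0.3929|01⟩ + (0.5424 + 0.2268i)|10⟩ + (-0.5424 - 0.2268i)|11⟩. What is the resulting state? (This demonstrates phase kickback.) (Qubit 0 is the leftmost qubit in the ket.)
0.3929|00⟩ - 0.3929|01⟩ + (-0.5424 - 0.2268i)|10⟩ + (0.5424 + 0.2268i)|11⟩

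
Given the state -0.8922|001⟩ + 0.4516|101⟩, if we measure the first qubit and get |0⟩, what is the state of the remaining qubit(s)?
-|01⟩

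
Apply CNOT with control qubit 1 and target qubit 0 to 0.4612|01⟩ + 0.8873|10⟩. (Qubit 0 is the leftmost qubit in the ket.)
0.8873|10⟩ + 0.4612|11⟩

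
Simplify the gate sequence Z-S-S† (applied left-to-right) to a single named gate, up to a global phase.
Z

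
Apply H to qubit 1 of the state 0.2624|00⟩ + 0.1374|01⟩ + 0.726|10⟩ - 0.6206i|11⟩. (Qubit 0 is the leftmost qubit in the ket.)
0.2827|00⟩ + 0.08839|01⟩ + (0.5134 - 0.4388i)|10⟩ + (0.5134 + 0.4388i)|11⟩

H on qubit 1 mixes each pair of kets that differ only in qubit 1: amplitudes (a, b) of (|…0…⟩, |…1…⟩) become ((a + b)/√2, (a − b)/√2). Kets absent from the input have amplitude 0.
(|00⟩, |01⟩): (a, b) = (0.2624, 0.1374) → (0.2827, 0.08839)
(|10⟩, |11⟩): (a, b) = (0.726, -0.6206i) → ((0.5134 - 0.4388i), (0.5134 + 0.4388i))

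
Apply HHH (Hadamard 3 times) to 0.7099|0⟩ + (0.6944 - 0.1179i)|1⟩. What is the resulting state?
(0.993 - 0.08337i)|0⟩ + (0.01096 + 0.08337i)|1⟩

H² = I, so H^3 = H: a single Hadamard. With (a, b) = (0.7099, (0.6944 - 0.1179i)), H gives ((a + b)/√2, (a − b)/√2) = ((0.993 - 0.08337i), (0.01096 + 0.08337i)).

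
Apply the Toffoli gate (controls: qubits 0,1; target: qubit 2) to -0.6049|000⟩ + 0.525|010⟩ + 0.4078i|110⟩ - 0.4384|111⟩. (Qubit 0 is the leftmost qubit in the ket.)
-0.6049|000⟩ + 0.525|010⟩ - 0.4384|110⟩ + 0.4078i|111⟩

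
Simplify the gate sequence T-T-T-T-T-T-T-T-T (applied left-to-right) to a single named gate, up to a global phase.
T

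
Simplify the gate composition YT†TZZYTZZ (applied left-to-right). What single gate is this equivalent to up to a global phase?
T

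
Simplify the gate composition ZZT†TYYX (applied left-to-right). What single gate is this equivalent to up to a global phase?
X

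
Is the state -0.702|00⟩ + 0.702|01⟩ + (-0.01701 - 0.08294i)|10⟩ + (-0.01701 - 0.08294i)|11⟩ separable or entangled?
Entangled

Writing the state as a|00⟩ + b|01⟩ + c|10⟩ + d|11⟩, it is a product state iff ad − bc = 0.
Here (a, b, c, d) = (-0.702, 0.702, (-0.01701 - 0.08294i), (-0.01701 - 0.08294i)): ad − bc = (-0.702)(-0.01701 - 0.08294i) − (0.702)(-0.01701 - 0.08294i) = (0.02388 + 0.1164i) ≠ 0, so the state is entangled.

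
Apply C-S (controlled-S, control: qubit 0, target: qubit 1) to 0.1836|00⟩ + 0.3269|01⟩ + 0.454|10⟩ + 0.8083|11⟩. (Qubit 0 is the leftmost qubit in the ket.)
0.1836|00⟩ + 0.3269|01⟩ + 0.454|10⟩ + 0.8083i|11⟩

C-S leaves the control-|0⟩ kets |00⟩, |01⟩ unchanged and applies S to qubit 1 on the control-|1⟩ pair (|10⟩, |11⟩).
S = [[1, 0], [0, i]].
With a = amp(|10⟩) = 0.454 and b = amp(|11⟩) = 0.8083:
new amp(|10⟩) = (1)·a = 0.454
new amp(|11⟩) = (i)·b = 0.8083i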